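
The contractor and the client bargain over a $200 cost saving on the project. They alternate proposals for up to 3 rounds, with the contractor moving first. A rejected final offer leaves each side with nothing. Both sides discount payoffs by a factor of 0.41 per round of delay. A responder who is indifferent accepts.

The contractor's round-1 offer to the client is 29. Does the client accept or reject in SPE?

Reject

Round 3 (the contractor proposes): the client will accept anything ≥ 0, so the contractor offers 0 and keeps 200.
Round 2 (the client proposes): the contractor can get 200 next round, worth 0.41 × 200 = 82 now. The client offers 82 and keeps 200 − 82 = 118.
So by rejecting in round 1, the client gets 118 next round, worth 0.41 × 118 = 48.38 now.
Offer 29 < 48.38, so the client rejects.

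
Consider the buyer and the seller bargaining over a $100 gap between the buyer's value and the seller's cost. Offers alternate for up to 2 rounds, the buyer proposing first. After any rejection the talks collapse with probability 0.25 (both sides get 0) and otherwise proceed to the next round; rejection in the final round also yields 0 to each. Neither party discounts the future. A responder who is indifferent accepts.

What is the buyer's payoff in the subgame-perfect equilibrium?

Round 2 (the seller proposes): the buyer will accept anything ≥ 0, so the seller offers 0 and keeps 100.
Round 1 (the buyer proposes): rejecting gives the seller an expected 0.75 × 100 = 75, so the buyer offers 75, keeping 25.

25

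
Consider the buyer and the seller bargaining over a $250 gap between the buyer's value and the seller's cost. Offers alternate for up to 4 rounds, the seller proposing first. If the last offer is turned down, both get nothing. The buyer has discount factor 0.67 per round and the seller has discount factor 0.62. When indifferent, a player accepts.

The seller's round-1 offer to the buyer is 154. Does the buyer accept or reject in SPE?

Accept

Round 4 (the buyer proposes): rejection yields 0 for the seller; the buyer offers 0 and keeps 250.
Round 3 (the seller proposes): the buyer can get 250 next round, worth 0.67 × 250 = 167.5 now; the seller offers that and keeps 82.5.
Round 2 (the buyer proposes): the seller can get 82.5 next round, worth 0.62 × 82.5 = 51.15 now; the buyer offers that and keeps 198.85.
So by rejecting in round 1, the buyer gets 198.85 next round, worth 0.67 × 198.85 = 133.2295 now.
Offer 154 ≥ 133.2295, so the buyer accepts.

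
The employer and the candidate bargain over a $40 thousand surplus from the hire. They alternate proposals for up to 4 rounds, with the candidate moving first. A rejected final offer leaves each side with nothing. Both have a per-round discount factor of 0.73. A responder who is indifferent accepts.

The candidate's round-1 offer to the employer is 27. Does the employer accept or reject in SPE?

Work out the employer's continuation value if the offer is rejected.
Round 4 (the employer proposes): the candidate will accept anything ≥ 0, so the employer offers 0 and keeps 40.
Round 3 (the candidate proposes): the employer can get 40 next round, worth 0.73 × 40 = 29.2 now, so the candidate offers 29.2, keeping 10.8.
Round 2 (the employer proposes): the candidate can get 10.8 next round, worth 0.73 × 10.8 = 7.884 now. The employer offers 7.884 and keeps 40 − 7.884 = 32.116.
So by rejecting in round 1, the employer gets 32.116 next round, worth 0.73 × 32.116 = 23.44468 now.
Offer 27 ≥ 23.44468, so the employer accepts.

Accept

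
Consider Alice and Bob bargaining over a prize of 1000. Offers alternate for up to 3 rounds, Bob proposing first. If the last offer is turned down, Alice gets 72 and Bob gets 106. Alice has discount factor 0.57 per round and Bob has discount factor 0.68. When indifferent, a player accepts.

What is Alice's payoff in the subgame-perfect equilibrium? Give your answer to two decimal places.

Work backward from the last round.
Round 3 (Bob proposes): Alice gets 72 if talks fail, so Bob offers 72 and keeps 928.
Round 2 (Alice proposes): Bob can get 928 next round, worth 0.68 × 928 = 631.04 now, so Alice offers 631.04, keeping 368.96.
Round 1 (Bob proposes): Alice can get 368.96 next round, worth 0.57 × 368.96 = 210.3072 now, so Bob offers 210.3072, keeping 789.6928.

210.31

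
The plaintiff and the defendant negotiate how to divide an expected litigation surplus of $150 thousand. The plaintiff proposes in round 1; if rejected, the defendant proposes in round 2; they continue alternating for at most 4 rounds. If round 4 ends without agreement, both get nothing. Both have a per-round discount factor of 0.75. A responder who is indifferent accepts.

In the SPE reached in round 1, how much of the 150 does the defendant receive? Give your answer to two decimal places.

91.41

Solve by backward induction from round 4.
Round 4 (the defendant proposes): rejection yields 0 for the plaintiff; the defendant offers 0 and keeps 150.
Round 3 (the plaintiff proposes): the defendant can get 150 next round, worth 0.75 × 150 = 112.5 now. The plaintiff offers 112.5 and keeps 150 − 112.5 = 37.5.
Round 2 (the defendant proposes): the plaintiff can get 37.5 next round, worth 0.75 × 37.5 = 28.125 now; the defendant offers that and keeps 121.875.
Round 1 (the plaintiff proposes): the defendant can get 121.875 next round, worth 0.75 × 121.875 = 91.40625 now, so the plaintiff offers 91.40625, keeping 58.59375.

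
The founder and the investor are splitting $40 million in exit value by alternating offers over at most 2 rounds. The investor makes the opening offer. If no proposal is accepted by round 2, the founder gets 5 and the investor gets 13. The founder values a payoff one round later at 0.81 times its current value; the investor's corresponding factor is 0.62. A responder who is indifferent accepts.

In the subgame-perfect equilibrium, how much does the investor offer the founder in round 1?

By backward induction:
Round 2 (the founder proposes): the investor gets 13 if talks fail, so the founder offers 13 and keeps 27.
Round 1 (the investor proposes): the founder can get 27 next round, worth 0.81 × 27 = 21.87 now, so the investor offers 21.87, keeping 18.13.

21.87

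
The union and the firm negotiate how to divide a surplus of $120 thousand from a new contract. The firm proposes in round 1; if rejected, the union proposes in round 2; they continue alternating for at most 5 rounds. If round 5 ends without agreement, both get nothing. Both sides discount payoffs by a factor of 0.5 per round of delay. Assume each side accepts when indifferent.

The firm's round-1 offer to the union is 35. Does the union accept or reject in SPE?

Reject

Round 5 (the firm proposes): rejection yields 0 for the union; the firm offers 0 and keeps 120.
Round 4 (the union proposes): the firm can get 120 next round, worth 0.5 × 120 = 60 now. The union offers 60 and keeps 120 − 60 = 60.
Round 3 (the firm proposes): the union can get 60 next round, worth 0.5 × 60 = 30 now; the firm offers that and keeps 90.
Round 2 (the union proposes): the firm can get 90 next round, worth 0.5 × 90 = 45 now; the union offers that and keeps 75.
So by rejecting in round 1, the union gets 75 next round, worth 0.5 × 75 = 37.5 now.
Offer 35 < 37.5, so the union rejects.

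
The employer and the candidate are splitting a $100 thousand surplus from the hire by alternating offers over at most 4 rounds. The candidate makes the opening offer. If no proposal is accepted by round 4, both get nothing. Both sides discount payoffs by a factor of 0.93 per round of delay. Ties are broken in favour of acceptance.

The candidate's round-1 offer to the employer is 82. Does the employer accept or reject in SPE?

Reject

Work out the employer's continuation value if the offer is rejected.
Round 4 (the employer proposes): rejection yields 0 for the candidate; the employer offers 0 and keeps 100.
Round 3 (the candidate proposes): the employer can get 100 next round, worth 0.93 × 100 = 93 now, so the candidate offers 93, keeping 7.
Round 2 (the employer proposes): the candidate can get 7 next round, worth 0.93 × 7 = 6.51 now. The employer offers 6.51 and keeps 100 − 6.51 = 93.49.
So by rejecting in round 1, the employer gets 93.49 next round, worth 0.93 × 93.49 = 86.9457 now.
Offer 82 < 86.9457, so the employer rejects.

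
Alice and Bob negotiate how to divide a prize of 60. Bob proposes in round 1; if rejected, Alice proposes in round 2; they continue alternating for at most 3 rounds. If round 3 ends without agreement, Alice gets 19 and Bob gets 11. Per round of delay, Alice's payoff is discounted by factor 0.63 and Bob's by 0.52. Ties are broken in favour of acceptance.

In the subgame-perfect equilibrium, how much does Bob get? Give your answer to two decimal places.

Round 3 (Bob proposes): Alice gets 19 if talks fail, so Bob offers 19 and keeps 41.
Round 2 (Alice proposes): Bob can get 41 next round, worth 0.52 × 41 = 21.32 now, so Alice offers 21.32, keeping 38.68.
Round 1 (Bob proposes): Alice can get 38.68 next round, worth 0.63 × 38.68 = 24.3684 now. Bob offers 24.3684 and keeps 60 − 24.3684 = 35.6316.

35.63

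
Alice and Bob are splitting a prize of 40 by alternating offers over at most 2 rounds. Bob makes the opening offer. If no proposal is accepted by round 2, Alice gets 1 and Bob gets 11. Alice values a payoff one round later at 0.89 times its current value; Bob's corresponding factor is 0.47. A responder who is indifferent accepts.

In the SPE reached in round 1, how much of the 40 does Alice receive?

Work backward from the last round.
Round 2 (Alice proposes): Bob gets 11 if talks fail, so Alice offers 11 and keeps 29.
Round 1 (Bob proposes): Alice can get 29 next round, worth 0.89 × 29 = 25.81 now. Bob offers 25.81 and keeps 40 − 25.81 = 14.19.

25.81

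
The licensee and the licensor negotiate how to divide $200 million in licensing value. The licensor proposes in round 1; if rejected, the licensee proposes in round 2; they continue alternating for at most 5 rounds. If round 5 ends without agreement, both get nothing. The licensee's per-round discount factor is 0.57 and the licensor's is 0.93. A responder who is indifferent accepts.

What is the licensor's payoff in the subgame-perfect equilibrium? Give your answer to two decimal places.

187.79

Round 5 (the licensor proposes): rejection yields 0 for the licensee; the licensor offers 0 and keeps 200.
Round 4 (the licensee proposes): the licensor can get 200 next round, worth 0.93 × 200 = 186 now, so the licensee offers 186, keeping 14.
Round 3 (the licensor proposes): the licensee can get 14 next round, worth 0.57 × 14 = 7.98 now; the licensor offers that and keeps 192.02.
Round 2 (the licensee proposes): the licensor can get 192.02 next round, worth 0.93 × 192.02 = 178.5786 now, so the licensee offers 178.5786, keeping 21.4214.
Round 1 (the licensor proposes): the licensee can get 21.4214 next round, worth 0.57 × 21.4214 = 12.210198 now. The licensor offers 12.210198 and keeps 200 − 12.210198 = 187.789802.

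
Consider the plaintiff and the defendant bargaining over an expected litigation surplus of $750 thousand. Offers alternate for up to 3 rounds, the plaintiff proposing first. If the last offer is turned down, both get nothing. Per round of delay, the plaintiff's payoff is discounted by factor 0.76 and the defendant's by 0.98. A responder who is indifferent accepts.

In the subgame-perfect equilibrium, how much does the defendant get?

176.4

Round 3 (the plaintiff proposes): the defendant will accept anything ≥ 0, so the plaintiff offers 0 and keeps 750.
Round 2 (the defendant proposes): the plaintiff can get 750 next round, worth 0.76 × 750 = 570 now. The defendant offers 570 and keeps 750 − 570 = 180.
Round 1 (the plaintiff proposes): the defendant can get 180 next round, worth 0.98 × 180 = 176.4 now, so the plaintiff offers 176.4, keeping 573.6.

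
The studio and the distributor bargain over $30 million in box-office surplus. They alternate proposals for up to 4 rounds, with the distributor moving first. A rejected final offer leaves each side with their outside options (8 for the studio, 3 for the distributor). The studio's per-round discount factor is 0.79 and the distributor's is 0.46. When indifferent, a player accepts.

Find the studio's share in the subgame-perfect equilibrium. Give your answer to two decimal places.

Solve by backward induction from round 4.
Round 4 (the studio proposes): the distributor gets 3 if talks fail, so the studio offers 3 and keeps 27.
Round 3 (the distributor proposes): the studio can get 27 next round, worth 0.79 × 27 = 21.33 now. The distributor offers 21.33 and keeps 30 − 21.33 = 8.67.
Round 2 (the studio proposes): the distributor can get 8.67 next round, worth 0.46 × 8.67 = 3.9882 now; the studio offers that and keeps 26.0118.
Round 1 (the distributor proposes): the studio can get 26.0118 next round, worth 0.79 × 26.0118 = 20.549322 now; the distributor offers that and keeps 9.450678.

20.55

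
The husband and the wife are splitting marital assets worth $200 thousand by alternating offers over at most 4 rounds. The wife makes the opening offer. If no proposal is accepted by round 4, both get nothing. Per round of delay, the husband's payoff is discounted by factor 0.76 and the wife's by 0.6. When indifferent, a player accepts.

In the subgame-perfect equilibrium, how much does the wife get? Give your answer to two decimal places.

Round 4 (the husband proposes): the wife will accept anything ≥ 0, so the husband offers 0 and keeps 200.
Round 3 (the wife proposes): the husband can get 200 next round, worth 0.76 × 200 = 152 now, so the wife offers 152, keeping 48.
Round 2 (the husband proposes): the wife can get 48 next round, worth 0.6 × 48 = 28.8 now, so the husband offers 28.8, keeping 171.2.
Round 1 (the wife proposes): the husband can get 171.2 next round, worth 0.76 × 171.2 = 130.112 now; the wife offers that and keeps 69.888.

69.89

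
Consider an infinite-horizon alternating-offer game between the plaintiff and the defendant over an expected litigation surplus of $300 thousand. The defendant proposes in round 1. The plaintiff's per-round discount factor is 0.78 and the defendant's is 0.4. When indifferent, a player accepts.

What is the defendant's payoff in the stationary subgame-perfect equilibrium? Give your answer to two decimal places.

In a stationary SPE each proposer offers the other exactly their discounted continuation value.
If the defendant keeps x when proposing and the plaintiff keeps y when proposing, then x = 300 − 0.78y and y = 300 − 0.4x.
Solving: x = 300(1 − 0.78) / (1 − 0.4·0.78) = 66 / 0.688 ≈ 95.9302.
The plaintiff gets 300 − 95.9302 ≈ 204.0698.

95.93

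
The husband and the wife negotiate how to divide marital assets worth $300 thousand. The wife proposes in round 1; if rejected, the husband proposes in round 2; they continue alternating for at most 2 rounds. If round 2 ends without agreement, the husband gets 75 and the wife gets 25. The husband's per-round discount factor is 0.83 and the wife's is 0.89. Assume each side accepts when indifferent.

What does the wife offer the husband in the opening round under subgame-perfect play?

228.25

Round 2 (the husband proposes): the wife gets 25 if talks fail, so the husband offers 25 and keeps 275.
Round 1 (the wife proposes): the husband can get 275 next round, worth 0.83 × 275 = 228.25 now, so the wife offers 228.25, keeping 71.75.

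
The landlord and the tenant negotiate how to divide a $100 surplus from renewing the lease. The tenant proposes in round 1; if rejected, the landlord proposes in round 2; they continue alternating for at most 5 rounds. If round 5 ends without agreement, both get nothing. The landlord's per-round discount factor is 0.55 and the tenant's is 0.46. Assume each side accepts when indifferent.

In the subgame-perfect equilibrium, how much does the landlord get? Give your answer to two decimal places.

37.21

Round 5 (the tenant proposes): rejection yields 0 for the landlord; the tenant offers 0 and keeps 100.
Round 4 (the landlord proposes): the tenant can get 100 next round, worth 0.46 × 100 = 46 now; the landlord offers that and keeps 54.
Round 3 (the tenant proposes): the landlord can get 54 next round, worth 0.55 × 54 = 29.7 now. The tenant offers 29.7 and keeps 100 − 29.7 = 70.3.
Round 2 (the landlord proposes): the tenant can get 70.3 next round, worth 0.46 × 70.3 = 32.338 now, so the landlord offers 32.338, keeping 67.662.
Round 1 (the tenant proposes): the landlord can get 67.662 next round, worth 0.55 × 67.662 = 37.2141 now; the tenant offers that and keeps 62.7859.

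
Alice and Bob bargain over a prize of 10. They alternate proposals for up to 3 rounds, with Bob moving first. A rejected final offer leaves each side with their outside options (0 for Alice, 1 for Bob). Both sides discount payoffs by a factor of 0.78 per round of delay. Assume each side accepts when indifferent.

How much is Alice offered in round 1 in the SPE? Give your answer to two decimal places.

Round 3 (Bob proposes): Alice will accept anything ≥ 0, so Bob offers 0 and keeps 10.
Round 2 (Alice proposes): Bob can get 10 next round, worth 0.78 × 10 = 7.8 now, so Alice offers 7.8, keeping 2.2.
Round 1 (Bob proposes): Alice can get 2.2 next round, worth 0.78 × 2.2 = 1.716 now; Bob offers that and keeps 8.284.

1.72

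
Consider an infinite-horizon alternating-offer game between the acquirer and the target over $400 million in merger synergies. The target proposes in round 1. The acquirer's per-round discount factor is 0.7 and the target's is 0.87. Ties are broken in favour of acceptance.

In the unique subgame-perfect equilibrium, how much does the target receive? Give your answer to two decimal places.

In a stationary SPE each proposer offers the other exactly their discounted continuation value.
If the target keeps x when proposing and the acquirer keeps y when proposing, then x = 400 − 0.7y and y = 400 − 0.87x.
Solving: x = 400(1 − 0.7) / (1 − 0.87·0.7) = 120 / 0.391 ≈ 306.9054.
The acquirer gets 400 − 306.9054 ≈ 93.0946.

306.91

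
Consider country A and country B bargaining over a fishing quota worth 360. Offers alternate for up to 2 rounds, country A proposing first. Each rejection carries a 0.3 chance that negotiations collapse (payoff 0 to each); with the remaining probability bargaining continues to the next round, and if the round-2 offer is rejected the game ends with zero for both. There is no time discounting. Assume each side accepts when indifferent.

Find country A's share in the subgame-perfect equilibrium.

Round 2 (country B proposes): country A will accept anything ≥ 0, so country B offers 0 and keeps 360.
Round 1 (country A proposes): rejecting gives country B an expected 0.7 × 360 = 252; country A offers that and keeps 108.

108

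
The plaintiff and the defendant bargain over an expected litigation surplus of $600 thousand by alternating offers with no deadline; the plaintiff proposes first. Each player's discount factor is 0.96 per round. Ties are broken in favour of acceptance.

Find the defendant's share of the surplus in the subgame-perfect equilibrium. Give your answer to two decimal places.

When the plaintiff proposes, the defendant accepts any offer worth at least 0.96 times what the defendant would get by proposing next round; and vice versa.
This gives x = 600 − 0.96y and y = 600 − 0.96x, where x and y are each side's share when it proposes.
Hence (1 − 0.96·0.96)x = 600(1 − 0.96), i.e. 0.0784·x = 24.
x ≈ 306.1224; the defendant's share is 600 − x ≈ 293.8776.

293.88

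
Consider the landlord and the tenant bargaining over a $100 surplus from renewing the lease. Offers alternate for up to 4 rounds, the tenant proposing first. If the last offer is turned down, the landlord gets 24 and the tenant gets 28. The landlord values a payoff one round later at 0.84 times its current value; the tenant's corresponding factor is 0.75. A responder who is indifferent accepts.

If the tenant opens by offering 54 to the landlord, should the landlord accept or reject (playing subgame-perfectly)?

Reject

Round 4 (the landlord proposes): the tenant gets 28 if talks fail, so the landlord offers 28 and keeps 72.
Round 3 (the tenant proposes): the landlord can get 72 next round, worth 0.84 × 72 = 60.48 now. The tenant offers 60.48 and keeps 100 − 60.48 = 39.52.
Round 2 (the landlord proposes): the tenant can get 39.52 next round, worth 0.75 × 39.52 = 29.64 now, so the landlord offers 29.64, keeping 70.36.
So by rejecting in round 1, the landlord gets 70.36 next round, worth 0.84 × 70.36 = 59.1024 now.
Offer 54 < 59.1024, so the landlord rejects.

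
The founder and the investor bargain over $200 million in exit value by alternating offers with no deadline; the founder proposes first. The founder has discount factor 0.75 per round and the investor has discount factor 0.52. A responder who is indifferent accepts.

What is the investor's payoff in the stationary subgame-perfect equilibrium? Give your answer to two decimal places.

42.62

In a stationary SPE each proposer offers the other exactly their discounted continuation value.
If the founder keeps x when proposing and the investor keeps y when proposing, then x = 200 − 0.52y and y = 200 − 0.75x.
Solving: x = 200(1 − 0.52) / (1 − 0.75·0.52) = 96 / 0.61 ≈ 157.3770.
The investor gets 200 − 157.3770 ≈ 42.6230.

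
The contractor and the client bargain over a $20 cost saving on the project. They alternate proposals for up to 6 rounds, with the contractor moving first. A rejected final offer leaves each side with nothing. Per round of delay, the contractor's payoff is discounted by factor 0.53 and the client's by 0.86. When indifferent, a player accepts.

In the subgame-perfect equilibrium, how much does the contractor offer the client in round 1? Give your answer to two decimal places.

15.34

Round 6 (the client proposes): rejection yields 0 for the contractor; the client offers 0 and keeps 20.
Round 5 (the contractor proposes): the client can get 20 next round, worth 0.86 × 20 = 17.2 now. The contractor offers 17.2 and keeps 20 − 17.2 = 2.8.
Round 4 (the client proposes): the contractor can get 2.8 next round, worth 0.53 × 2.8 = 1.484 now. The client offers 1.484 and keeps 20 − 1.484 = 18.516.
Round 3 (the contractor proposes): the client can get 18.516 next round, worth 0.86 × 18.516 = 15.92376 now. The contractor offers 15.92376 and keeps 20 − 15.92376 = 4.07624.
Round 2 (the client proposes): the contractor can get 4.07624 next round, worth 0.53 × 4.07624 = 2.1604072 now. The client offers 2.1604072 and keeps 20 − 2.1604072 = 17.8395928.
Round 1 (the contractor proposes): the client can get 17.8395928 next round, worth 0.86 × 17.8395928 = 15.342049808 now, so the contractor offers 15.342049808, keeping 4.657950192.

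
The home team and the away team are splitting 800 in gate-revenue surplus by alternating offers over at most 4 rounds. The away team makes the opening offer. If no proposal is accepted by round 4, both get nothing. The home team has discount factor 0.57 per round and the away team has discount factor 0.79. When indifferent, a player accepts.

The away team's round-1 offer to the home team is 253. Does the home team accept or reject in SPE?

Round 4 (the home team proposes): rejection yields 0 for the away team; the home team offers 0 and keeps 800.
Round 3 (the away team proposes): the home team can get 800 next round, worth 0.57 × 800 = 456 now, so the away team offers 456, keeping 344.
Round 2 (the home team proposes): the away team can get 344 next round, worth 0.79 × 344 = 271.76 now. The home team offers 271.76 and keeps 800 − 271.76 = 528.24.
So by rejecting in round 1, the home team gets 528.24 next round, worth 0.57 × 528.24 = 301.0968 now.
Offer 253 < 301.0968, so the home team rejects.

Reject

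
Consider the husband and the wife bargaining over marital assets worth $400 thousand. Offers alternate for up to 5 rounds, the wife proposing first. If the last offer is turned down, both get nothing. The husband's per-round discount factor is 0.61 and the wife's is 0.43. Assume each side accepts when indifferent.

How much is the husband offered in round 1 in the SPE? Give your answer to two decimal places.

175.56

Round 5 (the wife proposes): rejection yields 0 for the husband; the wife offers 0 and keeps 400.
Round 4 (the husband proposes): the wife can get 400 next round, worth 0.43 × 400 = 172 now, so the husband offers 172, keeping 228.
Round 3 (the wife proposes): the husband can get 228 next round, worth 0.61 × 228 = 139.08 now; the wife offers that and keeps 260.92.
Round 2 (the husband proposes): the wife can get 260.92 next round, worth 0.43 × 260.92 = 112.1956 now. The husband offers 112.1956 and keeps 400 − 112.1956 = 287.8044.
Round 1 (the wife proposes): the husband can get 287.8044 next round, worth 0.61 × 287.8044 = 175.560684 now, so the wife offers 175.560684, keeping 224.439316.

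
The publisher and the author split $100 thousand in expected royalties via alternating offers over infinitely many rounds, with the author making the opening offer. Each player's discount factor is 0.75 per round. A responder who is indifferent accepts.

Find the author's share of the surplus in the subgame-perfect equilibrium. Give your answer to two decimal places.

When the author proposes, the publisher accepts any offer worth at least 0.75 times what the publisher would get by proposing next round; and vice versa.
This gives x = 100 − 0.75y and y = 100 − 0.75x, where x and y are each side's share when it proposes.
Hence (1 − 0.75·0.75)x = 100(1 − 0.75), i.e. 0.4375·x = 25.
x ≈ 57.1429; the publisher's share is 100 − x ≈ 42.8571.

57.14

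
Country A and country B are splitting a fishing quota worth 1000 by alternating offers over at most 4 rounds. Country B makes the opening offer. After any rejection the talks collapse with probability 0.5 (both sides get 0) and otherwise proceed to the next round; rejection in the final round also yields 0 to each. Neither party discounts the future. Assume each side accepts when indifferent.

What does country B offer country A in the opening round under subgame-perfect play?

By backward induction:
Round 4 (country A proposes): country B will accept anything ≥ 0, so country A offers 0 and keeps 1000.
Round 3 (country B proposes): rejecting gives country A an expected 0.5 × 1000 = 500; country B offers that and keeps 500.
Round 2 (country A proposes): rejecting gives country B an expected 0.5 × 500 = 250, so country A offers 250, keeping 750.
Round 1 (country B proposes): rejecting gives country A an expected 0.5 × 750 = 375. Country B offers 375 and keeps 1000 − 375 = 625.

375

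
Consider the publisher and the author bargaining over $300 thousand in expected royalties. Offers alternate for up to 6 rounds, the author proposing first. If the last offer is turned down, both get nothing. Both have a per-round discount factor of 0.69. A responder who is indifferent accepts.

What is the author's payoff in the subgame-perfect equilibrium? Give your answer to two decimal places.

Solve by backward induction from round 6.
Round 6 (the publisher proposes): rejection yields 0 for the author; the publisher offers 0 and keeps 300.
Round 5 (the author proposes): the publisher can get 300 next round, worth 0.69 × 300 = 207 now; the author offers that and keeps 93.
Round 4 (the publisher proposes): the author can get 93 next round, worth 0.69 × 93 = 64.17 now. The publisher offers 64.17 and keeps 300 − 64.17 = 235.83.
Round 3 (the author proposes): the publisher can get 235.83 next round, worth 0.69 × 235.83 = 162.7227 now. The author offers 162.7227 and keeps 300 − 162.7227 = 137.2773.
Round 2 (the publisher proposes): the author can get 137.2773 next round, worth 0.69 × 137.2773 = 94.721337 now; the publisher offers that and keeps 205.278663.
Round 1 (the author proposes): the publisher can get 205.278663 next round, worth 0.69 × 205.278663 = 141.64227747 now. The author offers 141.64227747 and keeps 300 − 141.64227747 = 158.35772253.

158.36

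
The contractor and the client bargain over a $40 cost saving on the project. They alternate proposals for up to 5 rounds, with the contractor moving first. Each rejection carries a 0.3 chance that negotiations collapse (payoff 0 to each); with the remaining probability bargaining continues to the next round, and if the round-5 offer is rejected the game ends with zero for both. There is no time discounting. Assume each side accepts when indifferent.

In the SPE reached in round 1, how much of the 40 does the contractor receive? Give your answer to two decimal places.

27.48

Round 5 (the contractor proposes): the client will accept anything ≥ 0, so the contractor offers 0 and keeps 40.
Round 4 (the client proposes): rejecting gives the contractor an expected 0.7 × 40 = 28, so the client offers 28, keeping 12.
Round 3 (the contractor proposes): rejecting gives the client an expected 0.7 × 12 = 8.4; the contractor offers that and keeps 31.6.
Round 2 (the client proposes): rejecting gives the contractor an expected 0.7 × 31.6 = 22.12. The client offers 22.12 and keeps 40 − 22.12 = 17.88.
Round 1 (the contractor proposes): rejecting gives the client an expected 0.7 × 17.88 = 12.516, so the contractor offers 12.516, keeping 27.484.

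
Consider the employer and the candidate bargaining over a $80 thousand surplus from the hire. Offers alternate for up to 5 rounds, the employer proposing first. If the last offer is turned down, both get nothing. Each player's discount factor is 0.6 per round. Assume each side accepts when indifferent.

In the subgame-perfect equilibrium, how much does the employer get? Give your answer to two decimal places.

53.89

Round 5 (the employer proposes): the candidate will accept anything ≥ 0, so the employer offers 0 and keeps 80.
Round 4 (the candidate proposes): the employer can get 80 next round, worth 0.6 × 80 = 48 now. The candidate offers 48 and keeps 80 − 48 = 32.
Round 3 (the employer proposes): the candidate can get 32 next round, worth 0.6 × 32 = 19.2 now, so the employer offers 19.2, keeping 60.8.
Round 2 (the candidate proposes): the employer can get 60.8 next round, worth 0.6 × 60.8 = 36.48 now; the candidate offers that and keeps 43.52.
Round 1 (the employer proposes): the candidate can get 43.52 next round, worth 0.6 × 43.52 = 26.112 now, so the employer offers 26.112, keeping 53.888.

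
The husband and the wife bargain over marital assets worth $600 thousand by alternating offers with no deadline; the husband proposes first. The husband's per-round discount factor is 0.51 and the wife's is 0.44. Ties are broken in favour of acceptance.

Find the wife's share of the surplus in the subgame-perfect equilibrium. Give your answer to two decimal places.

When the husband proposes, the wife accepts any offer worth at least 0.44 times what the wife would get by proposing next round; and vice versa.
This gives x = 600 − 0.44y and y = 600 − 0.51x, where x and y are each side's share when it proposes.
Hence (1 − 0.44·0.51)x = 600(1 − 0.44), i.e. 0.7756·x = 336.
x ≈ 433.2130; the wife's share is 600 − x ≈ 166.7870.

166.79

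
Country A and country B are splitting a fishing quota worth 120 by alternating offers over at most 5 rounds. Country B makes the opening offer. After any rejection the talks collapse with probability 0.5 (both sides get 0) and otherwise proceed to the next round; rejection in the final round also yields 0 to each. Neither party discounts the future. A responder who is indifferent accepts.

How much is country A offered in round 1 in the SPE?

37.5

Round 5 (country B proposes): rejection yields 0 for country A; country B offers 0 and keeps 120.
Round 4 (country A proposes): rejecting gives country B an expected 0.5 × 120 = 60, so country A offers 60, keeping 60.
Round 3 (country B proposes): rejecting gives country A an expected 0.5 × 60 = 30; country B offers that and keeps 90.
Round 2 (country A proposes): rejecting gives country B an expected 0.5 × 90 = 45; country A offers that and keeps 75.
Round 1 (country B proposes): rejecting gives country A an expected 0.5 × 75 = 37.5. Country B offers 37.5 and keeps 120 − 37.5 = 82.5.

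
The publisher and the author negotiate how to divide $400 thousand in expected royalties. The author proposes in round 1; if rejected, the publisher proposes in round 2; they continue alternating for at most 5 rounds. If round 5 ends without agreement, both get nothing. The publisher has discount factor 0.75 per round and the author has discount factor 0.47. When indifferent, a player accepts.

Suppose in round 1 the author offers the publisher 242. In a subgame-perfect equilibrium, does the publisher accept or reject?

Accept

Work out the publisher's continuation value if the offer is rejected.
Round 5 (the author proposes): rejection yields 0 for the publisher; the author offers 0 and keeps 400.
Round 4 (the publisher proposes): the author can get 400 next round, worth 0.47 × 400 = 188 now. The publisher offers 188 and keeps 400 − 188 = 212.
Round 3 (the author proposes): the publisher can get 212 next round, worth 0.75 × 212 = 159 now. The author offers 159 and keeps 400 − 159 = 241.
Round 2 (the publisher proposes): the author can get 241 next round, worth 0.47 × 241 = 113.27 now. The publisher offers 113.27 and keeps 400 − 113.27 = 286.73.
So by rejecting in round 1, the publisher gets 286.73 next round, worth 0.75 × 286.73 = 215.0475 now.
Offer 242 ≥ 215.0475, so the publisher accepts.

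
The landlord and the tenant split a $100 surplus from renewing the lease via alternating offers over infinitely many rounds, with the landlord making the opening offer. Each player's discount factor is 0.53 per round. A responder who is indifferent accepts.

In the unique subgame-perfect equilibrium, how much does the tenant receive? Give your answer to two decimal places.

In a stationary SPE each proposer offers the other exactly their discounted continuation value.
If the landlord keeps x when proposing and the tenant keeps y when proposing, then x = 100 − 0.53y and y = 100 − 0.53x.
Solving: x = 100(1 − 0.53) / (1 − 0.53·0.53) = 47 / 0.7191 ≈ 65.3595.
The tenant gets 100 − 65.3595 ≈ 34.6405.

34.64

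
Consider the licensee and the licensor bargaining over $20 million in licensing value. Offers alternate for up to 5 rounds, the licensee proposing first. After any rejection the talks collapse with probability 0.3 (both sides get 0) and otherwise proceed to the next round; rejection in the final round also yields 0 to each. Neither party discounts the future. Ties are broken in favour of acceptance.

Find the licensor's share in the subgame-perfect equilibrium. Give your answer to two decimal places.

6.26

Round 5 (the licensee proposes): rejection yields 0 for the licensor; the licensee offers 0 and keeps 20.
Round 4 (the licensor proposes): rejecting gives the licensee an expected 0.7 × 20 = 14, so the licensor offers 14, keeping 6.
Round 3 (the licensee proposes): rejecting gives the licensor an expected 0.7 × 6 = 4.2. The licensee offers 4.2 and keeps 20 − 4.2 = 15.8.
Round 2 (the licensor proposes): rejecting gives the licensee an expected 0.7 × 15.8 = 11.06. The licensor offers 11.06 and keeps 20 − 11.06 = 8.94.
Round 1 (the licensee proposes): rejecting gives the licensor an expected 0.7 × 8.94 = 6.258, so the licensee offers 6.258, keeping 13.742.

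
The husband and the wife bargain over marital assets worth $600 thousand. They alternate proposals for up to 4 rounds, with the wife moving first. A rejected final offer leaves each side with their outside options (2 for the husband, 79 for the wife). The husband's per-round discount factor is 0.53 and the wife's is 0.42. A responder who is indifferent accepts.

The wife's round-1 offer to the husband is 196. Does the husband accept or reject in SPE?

Reject

Work out the husband's continuation value if the offer is rejected.
Round 4 (the husband proposes): the wife gets 79 if talks fail, so the husband offers 79 and keeps 521.
Round 3 (the wife proposes): the husband can get 521 next round, worth 0.53 × 521 = 276.13 now, so the wife offers 276.13, keeping 323.87.
Round 2 (the husband proposes): the wife can get 323.87 next round, worth 0.42 × 323.87 = 136.0254 now; the husband offers that and keeps 463.9746.
So by rejecting in round 1, the husband gets 463.9746 next round, worth 0.53 × 463.9746 = 245.906538 now.
Offer 196 < 245.906538, so the husband rejects.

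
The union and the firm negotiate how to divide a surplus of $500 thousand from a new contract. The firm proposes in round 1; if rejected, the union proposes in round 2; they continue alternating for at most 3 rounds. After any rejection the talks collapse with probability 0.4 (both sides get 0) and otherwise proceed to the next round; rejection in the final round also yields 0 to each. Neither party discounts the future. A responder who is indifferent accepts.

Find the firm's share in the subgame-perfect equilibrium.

Round 3 (the firm proposes): rejection yields 0 for the union; the firm offers 0 and keeps 500.
Round 2 (the union proposes): rejecting gives the firm an expected 0.6 × 500 = 300, so the union offers 300, keeping 200.
Round 1 (the firm proposes): rejecting gives the union an expected 0.6 × 200 = 120; the firm offers that and keeps 380.

380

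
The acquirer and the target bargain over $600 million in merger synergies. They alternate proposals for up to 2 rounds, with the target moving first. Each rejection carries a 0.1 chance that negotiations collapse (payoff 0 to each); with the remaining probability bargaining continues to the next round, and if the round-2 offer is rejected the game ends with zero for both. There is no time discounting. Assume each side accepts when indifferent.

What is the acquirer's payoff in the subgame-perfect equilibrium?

By backward induction:
Round 2 (the acquirer proposes): the target will accept anything ≥ 0, so the acquirer offers 0 and keeps 600.
Round 1 (the target proposes): rejecting gives the acquirer an expected 0.9 × 600 = 540. The target offers 540 and keeps 600 − 540 = 60.

540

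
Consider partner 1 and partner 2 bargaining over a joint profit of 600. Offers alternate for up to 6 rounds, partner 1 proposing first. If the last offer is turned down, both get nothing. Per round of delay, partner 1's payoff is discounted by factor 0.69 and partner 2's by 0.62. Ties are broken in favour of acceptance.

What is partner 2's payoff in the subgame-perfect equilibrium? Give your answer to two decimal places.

Round 6 (partner 2 proposes): rejection yields 0 for partner 1; partner 2 offers 0 and keeps 600.
Round 5 (partner 1 proposes): partner 2 can get 600 next round, worth 0.62 × 600 = 372 now. Partner 1 offers 372 and keeps 600 − 372 = 228.
Round 4 (partner 2 proposes): partner 1 can get 228 next round, worth 0.69 × 228 = 157.32 now, so partner 2 offers 157.32, keeping 442.68.
Round 3 (partner 1 proposes): partner 2 can get 442.68 next round, worth 0.62 × 442.68 = 274.4616 now; partner 1 offers that and keeps 325.5384.
Round 2 (partner 2 proposes): partner 1 can get 325.5384 next round, worth 0.69 × 325.5384 = 224.621496 now; partner 2 offers that and keeps 375.378504.
Round 1 (partner 1 proposes): partner 2 can get 375.378504 next round, worth 0.62 × 375.378504 = 232.73467248 now. Partner 1 offers 232.73467248 and keeps 600 − 232.73467248 = 367.26532752.

232.73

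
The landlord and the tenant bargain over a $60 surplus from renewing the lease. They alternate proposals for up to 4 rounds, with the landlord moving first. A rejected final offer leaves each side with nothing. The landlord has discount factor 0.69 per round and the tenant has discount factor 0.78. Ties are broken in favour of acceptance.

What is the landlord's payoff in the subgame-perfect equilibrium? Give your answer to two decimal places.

Round 4 (the tenant proposes): the landlord will accept anything ≥ 0, so the tenant offers 0 and keeps 60.
Round 3 (the landlord proposes): the tenant can get 60 next round, worth 0.78 × 60 = 46.8 now; the landlord offers that and keeps 13.2.
Round 2 (the tenant proposes): the landlord can get 13.2 next round, worth 0.69 × 13.2 = 9.108 now, so the tenant offers 9.108, keeping 50.892.
Round 1 (the landlord proposes): the tenant can get 50.892 next round, worth 0.78 × 50.892 = 39.69576 now; the landlord offers that and keeps 20.30424.

20.30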